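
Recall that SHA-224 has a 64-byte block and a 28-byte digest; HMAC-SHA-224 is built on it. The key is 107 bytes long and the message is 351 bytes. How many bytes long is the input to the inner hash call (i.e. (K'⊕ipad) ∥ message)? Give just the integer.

415

Key is 107 > 64 bytes, so it is hashed to 28 bytes then zero-padded to 64: |K'| = 64.
Inner input = (K'⊕ipad) ∥ m → 64 + 351 = 415 bytes.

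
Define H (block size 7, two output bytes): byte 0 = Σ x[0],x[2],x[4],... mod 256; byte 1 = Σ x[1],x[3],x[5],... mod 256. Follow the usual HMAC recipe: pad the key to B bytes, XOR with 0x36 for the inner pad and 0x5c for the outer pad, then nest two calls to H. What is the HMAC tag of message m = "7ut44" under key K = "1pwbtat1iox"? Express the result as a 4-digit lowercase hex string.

71d9

Key "1pwbtat1iox" = 31 70 77 62 74 61 74 31 69 6f 78 is 11 bytes > B = 7, so hash it first: H(key) = 71 d3, then zero-pad to 7 bytes: K' = 71 d3 00 00 00 00 00.
K' ⊕ ipad = 47 e5 36 36 36 36 36.  K' ⊕ opad = 2d 8f 5c 5c 5c 5c 5c.
Inner input = (K'⊕ipad) ∥ m = 47 e5 36 36 36 36 36 ∥ 37 75 74 34 34.
Inner hash: even-index sum = 402 mod 256 = 146; odd-index sum = 560 mod 256 = 48 → 92 30.
Outer input = (K'⊕opad) ∥ inner = 2d 8f 5c 5c 5c 5c 5c ∥ 92 30.
Outer hash (tag): even-index sum = 369 mod 256 = 113; odd-index sum = 473 mod 256 = 217 → 71 d9.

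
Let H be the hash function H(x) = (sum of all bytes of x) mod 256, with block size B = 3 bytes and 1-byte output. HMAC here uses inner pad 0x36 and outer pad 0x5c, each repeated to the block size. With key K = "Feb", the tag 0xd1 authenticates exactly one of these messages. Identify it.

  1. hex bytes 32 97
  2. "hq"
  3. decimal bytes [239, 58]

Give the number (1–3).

3

Key "Feb" = 46 65 62 is exactly B = 3 bytes: K' = 46 65 62.
K' ⊕ ipad = 70 53 54; K' ⊕ opad = 1a 39 3e.
m1: inner = H(70 53 54 32 97) = e0; tag = H(1a 39 3e e0) = 71
m2: inner = H(70 53 54 68 71) = f0; tag = H(1a 39 3e f0) = 81
m3: inner = H(70 53 54 ef 3a) = 40; tag = H(1a 39 3e 40) = d1 ← matches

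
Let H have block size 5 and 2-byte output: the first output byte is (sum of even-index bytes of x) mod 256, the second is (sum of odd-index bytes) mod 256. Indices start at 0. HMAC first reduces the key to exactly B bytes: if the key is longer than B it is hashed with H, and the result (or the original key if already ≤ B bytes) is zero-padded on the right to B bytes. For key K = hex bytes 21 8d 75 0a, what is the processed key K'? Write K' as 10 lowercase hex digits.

218d750a00

Key hex bytes 21 8d 75 0a is 4 bytes ≤ B = 5; zero-pad to 5 bytes: K' = 21 8d 75 0a 00.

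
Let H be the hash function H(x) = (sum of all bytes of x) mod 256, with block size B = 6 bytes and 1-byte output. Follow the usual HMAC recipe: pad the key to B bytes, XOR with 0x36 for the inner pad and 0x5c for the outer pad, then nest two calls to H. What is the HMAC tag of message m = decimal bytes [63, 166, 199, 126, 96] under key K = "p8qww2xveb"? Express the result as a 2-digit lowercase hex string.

Key "p8qww2xveb" = 70 38 71 77 77 32 78 76 65 62 is 10 bytes > B = 6, so hash it first: H(key) = ee, then zero-pad to 6 bytes: K' = ee 00 00 00 00 00.
K' ⊕ ipad = d8 36 36 36 36 36.  K' ⊕ opad = b2 5c 5c 5c 5c 5c.
Inner input = (K'⊕ipad) ∥ m = d8 36 36 36 36 36 ∥ 3f a6 c7 7e 60.
Inner hash: sum = 216+54+54+54+54+54+63+166+199+126+96 = 1136; mod 256 = 112 → 70.
Outer input = (K'⊕opad) ∥ inner = b2 5c 5c 5c 5c 5c ∥ 70.
Outer hash (tag): sum = 178+92+92+92+92+92+112 = 750; mod 256 = 238 → ee.

ee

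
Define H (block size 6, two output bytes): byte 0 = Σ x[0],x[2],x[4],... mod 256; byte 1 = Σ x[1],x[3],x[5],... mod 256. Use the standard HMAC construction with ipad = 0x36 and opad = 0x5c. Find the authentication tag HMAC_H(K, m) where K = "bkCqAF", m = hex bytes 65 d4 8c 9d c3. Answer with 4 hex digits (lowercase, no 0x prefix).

6e03

Key "bkCqAF" = 62 6b 43 71 41 46 is exactly B = 6 bytes: K' = 62 6b 43 71 41 46.
K' ⊕ ipad = 54 5d 75 47 77 70.  K' ⊕ opad = 3e 37 1f 2d 1d 1a.
Inner input = (K'⊕ipad) ∥ m = 54 5d 75 47 77 70 ∥ 65 d4 8c 9d c3.
Inner hash: even-index sum = 756 mod 256 = 244; odd-index sum = 645 mod 256 = 133 → f4 85.
Outer input = (K'⊕opad) ∥ inner = 3e 37 1f 2d 1d 1a ∥ f4 85.
Outer hash (tag): even-index sum = 366 mod 256 = 110; odd-index sum = 259 mod 256 = 3 → 6e 03.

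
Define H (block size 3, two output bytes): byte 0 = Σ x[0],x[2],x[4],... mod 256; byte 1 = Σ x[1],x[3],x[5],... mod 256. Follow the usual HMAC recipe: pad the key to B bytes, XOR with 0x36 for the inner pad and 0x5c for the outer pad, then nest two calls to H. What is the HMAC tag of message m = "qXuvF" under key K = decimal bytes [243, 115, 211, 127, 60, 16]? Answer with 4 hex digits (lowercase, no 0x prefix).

1a96

Key decimal bytes [243, 115, 211, 127, 60, 16] = f3 73 d3 7f 3c 10 is 6 bytes > B = 3, so hash it first: H(key) = 02 02, then zero-pad to 3 bytes: K' = 02 02 00.
K' ⊕ ipad = 34 34 36.  K' ⊕ opad = 5e 5e 5c.
Inner input = (K'⊕ipad) ∥ m = 34 34 36 ∥ 71 58 75 76 46.
Inner hash: even-index sum = 312 mod 256 = 56; odd-index sum = 352 mod 256 = 96 → 38 60.
Outer input = (K'⊕opad) ∥ inner = 5e 5e 5c ∥ 38 60.
Outer hash (tag): even-index sum = 282 mod 256 = 26; odd-index sum = 150 mod 256 = 150 → 1a 96.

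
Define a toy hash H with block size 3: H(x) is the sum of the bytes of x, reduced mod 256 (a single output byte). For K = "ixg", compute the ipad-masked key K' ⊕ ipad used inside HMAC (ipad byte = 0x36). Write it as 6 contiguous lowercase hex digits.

Key "ixg" = 69 78 67 is exactly B = 3 bytes: K' = 69 78 67.
XOR each byte with 0x36: 69⊕36=5f, 78⊕36=4e, 67⊕36=51.

5f4e51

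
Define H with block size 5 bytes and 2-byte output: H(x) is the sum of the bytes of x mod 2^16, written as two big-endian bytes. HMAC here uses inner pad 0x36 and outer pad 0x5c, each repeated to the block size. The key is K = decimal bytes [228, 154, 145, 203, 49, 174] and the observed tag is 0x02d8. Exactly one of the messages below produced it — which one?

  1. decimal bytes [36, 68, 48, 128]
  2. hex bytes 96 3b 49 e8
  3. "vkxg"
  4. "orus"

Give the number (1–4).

1

Key decimal bytes [228, 154, 145, 203, 49, 174] = e4 9a 91 cb 31 ae is 6 bytes > B = 5, so hash it first: H(key) = 03 b9, then zero-pad to 5 bytes: K' = 03 b9 00 00 00.
K' ⊕ ipad = 35 8f 36 36 36; K' ⊕ opad = 5f e5 5c 5c 5c.
m1: inner = H(35 8f 36 36 36 24 44 30 80) = 02 7e; tag = H(5f e5 5c 5c 5c 02 7e) = 02d8 ← matches
m2: inner = H(35 8f 36 36 36 96 3b 49 e8) = 03 68; tag = H(5f e5 5c 5c 5c 03 68) = 02c3
m3: inner = H(35 8f 36 36 36 76 6b 78 67) = 03 26; tag = H(5f e5 5c 5c 5c 03 26) = 0281
m4: inner = H(35 8f 36 36 36 6f 72 75 73) = 03 2f; tag = H(5f e5 5c 5c 5c 03 2f) = 028a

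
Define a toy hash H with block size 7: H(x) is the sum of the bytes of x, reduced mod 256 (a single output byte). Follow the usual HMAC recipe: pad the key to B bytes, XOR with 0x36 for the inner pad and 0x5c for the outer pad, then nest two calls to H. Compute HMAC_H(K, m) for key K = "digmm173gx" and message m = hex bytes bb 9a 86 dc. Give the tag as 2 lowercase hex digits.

b5

Key "digmm173gx" = 64 69 67 6d 6d 31 37 33 67 78 is 10 bytes > B = 7, so hash it first: H(key) = 88, then zero-pad to 7 bytes: K' = 88 00 00 00 00 00 00.
K' ⊕ ipad = be 36 36 36 36 36 36.  K' ⊕ opad = d4 5c 5c 5c 5c 5c 5c.
Inner input = (K'⊕ipad) ∥ m = be 36 36 36 36 36 36 ∥ bb 9a 86 dc.
Inner hash: sum = 190+54+54+54+54+54+54+187+154+134+220 = 1209; mod 256 = 185 → b9.
Outer input = (K'⊕opad) ∥ inner = d4 5c 5c 5c 5c 5c 5c ∥ b9.
Outer hash (tag): sum = 212+92+92+92+92+92+92+185 = 949; mod 256 = 181 → b5.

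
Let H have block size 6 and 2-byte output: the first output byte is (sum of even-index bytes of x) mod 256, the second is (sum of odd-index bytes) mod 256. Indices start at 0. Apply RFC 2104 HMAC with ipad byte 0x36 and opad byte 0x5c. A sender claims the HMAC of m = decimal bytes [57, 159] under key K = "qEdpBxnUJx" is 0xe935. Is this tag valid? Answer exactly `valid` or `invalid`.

Key "qEdpBxnUJx" = 71 45 64 70 42 78 6e 55 4a 78 is 10 bytes > B = 6, so hash it first: H(key) = cf fa, then zero-pad to 6 bytes: K' = cf fa 00 00 00 00.
K' ⊕ ipad = f9 cc 36 36 36 36; K' ⊕ opad = 93 a6 5c 5c 5c 5c.
Inner hash: even-index sum = 414 mod 256 = 158; odd-index sum = 471 mod 256 = 215 → 9e d7.
Outer hash (recomputed tag): even-index sum = 489 mod 256 = 233; odd-index sum = 565 mod 256 = 53 → e9 35.
Recomputed tag = e935; claimed = e935 → match.

valid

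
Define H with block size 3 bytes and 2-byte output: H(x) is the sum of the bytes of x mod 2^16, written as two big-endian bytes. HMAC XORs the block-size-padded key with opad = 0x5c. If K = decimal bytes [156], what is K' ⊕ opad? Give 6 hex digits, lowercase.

c05c5c

Key decimal bytes [156] = 9c is 1 byte ≤ B = 3; zero-pad to 3 bytes: K' = 9c 00 00.
XOR each byte with 0x5c: 9c⊕5c=c0, 00⊕5c=5c, 00⊕5c=5c.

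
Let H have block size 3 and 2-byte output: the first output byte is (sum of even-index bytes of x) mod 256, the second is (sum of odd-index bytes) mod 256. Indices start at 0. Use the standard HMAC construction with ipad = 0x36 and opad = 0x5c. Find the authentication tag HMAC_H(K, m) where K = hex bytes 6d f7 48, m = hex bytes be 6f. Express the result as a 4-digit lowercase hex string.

Key hex bytes 6d f7 48 is exactly B = 3 bytes: K' = 6d f7 48.
K' ⊕ ipad = 5b c1 7e.  K' ⊕ opad = 31 ab 14.
Inner input = (K'⊕ipad) ∥ m = 5b c1 7e ∥ be 6f.
Inner hash: even-index sum = 328 mod 256 = 72; odd-index sum = 383 mod 256 = 127 → 48 7f.
Outer input = (K'⊕opad) ∥ inner = 31 ab 14 ∥ 48 7f.
Outer hash (tag): even-index sum = 196 mod 256 = 196; odd-index sum = 243 mod 256 = 243 → c4 f3.

c4f3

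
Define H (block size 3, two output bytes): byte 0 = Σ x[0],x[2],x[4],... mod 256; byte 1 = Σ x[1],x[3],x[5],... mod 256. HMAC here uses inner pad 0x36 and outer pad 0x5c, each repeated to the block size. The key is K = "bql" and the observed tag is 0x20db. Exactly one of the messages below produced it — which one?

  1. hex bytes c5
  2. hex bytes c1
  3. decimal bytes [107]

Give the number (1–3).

3

Key "bql" = 62 71 6c is exactly B = 3 bytes: K' = 62 71 6c.
K' ⊕ ipad = 54 47 5a; K' ⊕ opad = 3e 2d 30.
m1: inner = H(54 47 5a c5) = ae 0c; tag = H(3e 2d 30 ae 0c) = 7adb
m2: inner = H(54 47 5a c1) = ae 08; tag = H(3e 2d 30 ae 08) = 76db
m3: inner = H(54 47 5a 6b) = ae b2; tag = H(3e 2d 30 ae b2) = 20db ← matches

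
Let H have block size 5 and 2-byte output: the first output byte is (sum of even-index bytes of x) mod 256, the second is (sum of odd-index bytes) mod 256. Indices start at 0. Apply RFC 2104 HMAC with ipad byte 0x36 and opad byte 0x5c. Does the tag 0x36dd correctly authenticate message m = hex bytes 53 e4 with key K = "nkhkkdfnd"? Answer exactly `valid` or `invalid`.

valid

Key "nkhkkdfnd" = 6e 6b 68 6b 6b 64 66 6e 64 is 9 bytes > B = 5, so hash it first: H(key) = 0b a8, then zero-pad to 5 bytes: K' = 0b a8 00 00 00.
K' ⊕ ipad = 3d 9e 36 36 36; K' ⊕ opad = 57 f4 5c 5c 5c.
Inner hash: even-index sum = 397 mod 256 = 141; odd-index sum = 295 mod 256 = 39 → 8d 27.
Outer hash (recomputed tag): even-index sum = 310 mod 256 = 54; odd-index sum = 477 mod 256 = 221 → 36 dd.
Recomputed tag = 36dd; claimed = 36dd → match.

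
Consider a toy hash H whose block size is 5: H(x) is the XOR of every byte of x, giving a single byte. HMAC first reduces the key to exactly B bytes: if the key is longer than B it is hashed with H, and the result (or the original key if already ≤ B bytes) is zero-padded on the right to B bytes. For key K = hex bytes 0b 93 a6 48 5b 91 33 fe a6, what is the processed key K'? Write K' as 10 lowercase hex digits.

d700000000

|K| = 9 > B = 5, so first hash the key.
H(K): XOR 0b⊕93⊕a6⊕48⊕5b⊕91⊕33⊕fe⊕a6 = d7.
Zero-pad H(K) = d7 to 5 bytes: K' = d7 00 00 00 00.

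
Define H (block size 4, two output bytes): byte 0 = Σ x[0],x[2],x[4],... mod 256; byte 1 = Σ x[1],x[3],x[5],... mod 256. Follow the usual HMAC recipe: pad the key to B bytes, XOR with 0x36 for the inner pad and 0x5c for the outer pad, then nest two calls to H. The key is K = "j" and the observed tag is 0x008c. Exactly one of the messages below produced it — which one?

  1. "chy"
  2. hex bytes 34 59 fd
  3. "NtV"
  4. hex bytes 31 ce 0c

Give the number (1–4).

1

Key "j" = 6a is 1 byte ≤ B = 4; zero-pad to 4 bytes: K' = 6a 00 00 00.
K' ⊕ ipad = 5c 36 36 36; K' ⊕ opad = 36 5c 5c 5c.
m1: inner = H(5c 36 36 36 63 68 79) = 6e d4; tag = H(36 5c 5c 5c 6e d4) = 008c ← matches
m2: inner = H(5c 36 36 36 34 59 fd) = c3 c5; tag = H(36 5c 5c 5c c3 c5) = 557d
m3: inner = H(5c 36 36 36 4e 74 56) = 36 e0; tag = H(36 5c 5c 5c 36 e0) = c898
m4: inner = H(5c 36 36 36 31 ce 0c) = cf 3a; tag = H(36 5c 5c 5c cf 3a) = 61f2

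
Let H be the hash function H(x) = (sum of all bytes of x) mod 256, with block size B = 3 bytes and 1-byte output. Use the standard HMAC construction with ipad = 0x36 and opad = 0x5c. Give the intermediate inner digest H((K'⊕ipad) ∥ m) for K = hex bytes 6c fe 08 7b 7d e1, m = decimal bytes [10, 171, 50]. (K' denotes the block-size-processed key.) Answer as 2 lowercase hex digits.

Key hex bytes 6c fe 08 7b 7d e1 is 6 bytes > B = 3, so hash it first: H(key) = 4b, then zero-pad to 3 bytes: K' = 4b 00 00.
K' ⊕ ipad = 7d 36 36.
Inner input = 7d 36 36 ∥ 0a ab 32.
Inner hash: sum = 125+54+54+10+171+50 = 464; mod 256 = 208 → d0.

d0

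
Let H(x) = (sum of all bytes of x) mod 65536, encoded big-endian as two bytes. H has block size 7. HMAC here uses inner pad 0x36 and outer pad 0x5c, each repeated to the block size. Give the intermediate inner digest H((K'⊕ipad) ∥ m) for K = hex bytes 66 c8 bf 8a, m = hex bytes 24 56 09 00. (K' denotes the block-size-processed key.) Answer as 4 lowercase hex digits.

Key hex bytes 66 c8 bf 8a is 4 bytes ≤ B = 7; zero-pad to 7 bytes: K' = 66 c8 bf 8a 00 00 00.
K' ⊕ ipad = 50 fe 89 bc 36 36 36.
Inner input = 50 fe 89 bc 36 36 36 ∥ 24 56 09 00.
Inner hash: sum = 80+254+137+188+54+54+54+36+86+9+0 = 952 → 03 b8.

03b8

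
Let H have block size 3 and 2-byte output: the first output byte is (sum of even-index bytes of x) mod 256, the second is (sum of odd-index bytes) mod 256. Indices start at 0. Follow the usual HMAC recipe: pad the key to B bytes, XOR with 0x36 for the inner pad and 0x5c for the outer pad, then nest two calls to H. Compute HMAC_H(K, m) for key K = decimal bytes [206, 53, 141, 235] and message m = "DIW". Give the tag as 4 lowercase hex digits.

Key decimal bytes [206, 53, 141, 235] = ce 35 8d eb is 4 bytes > B = 3, so hash it first: H(key) = 5b 20, then zero-pad to 3 bytes: K' = 5b 20 00.
K' ⊕ ipad = 6d 16 36.  K' ⊕ opad = 07 7c 5c.
Inner input = (K'⊕ipad) ∥ m = 6d 16 36 ∥ 44 49 57.
Inner hash: even-index sum = 236 mod 256 = 236; odd-index sum = 177 mod 256 = 177 → ec b1.
Outer input = (K'⊕opad) ∥ inner = 07 7c 5c ∥ ec b1.
Outer hash (tag): even-index sum = 276 mod 256 = 20; odd-index sum = 360 mod 256 = 104 → 14 68.

1468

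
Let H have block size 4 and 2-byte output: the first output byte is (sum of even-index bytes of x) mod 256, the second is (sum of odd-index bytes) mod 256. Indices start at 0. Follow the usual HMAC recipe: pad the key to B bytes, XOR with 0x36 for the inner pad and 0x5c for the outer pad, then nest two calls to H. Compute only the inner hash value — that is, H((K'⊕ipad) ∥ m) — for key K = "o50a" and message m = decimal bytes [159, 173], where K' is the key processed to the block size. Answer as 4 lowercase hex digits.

fe07

Key "o50a" = 6f 35 30 61 is exactly B = 4 bytes: K' = 6f 35 30 61.
K' ⊕ ipad = 59 03 06 57.
Inner input = 59 03 06 57 ∥ 9f ad.
Inner hash: even-index sum = 254 mod 256 = 254; odd-index sum = 263 mod 256 = 7 → fe 07.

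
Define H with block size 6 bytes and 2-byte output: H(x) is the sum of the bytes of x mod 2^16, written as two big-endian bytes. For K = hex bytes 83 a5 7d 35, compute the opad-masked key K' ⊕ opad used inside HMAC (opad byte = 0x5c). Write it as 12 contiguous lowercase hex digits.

dff921695c5c

Key hex bytes 83 a5 7d 35 is 4 bytes ≤ B = 6; zero-pad to 6 bytes: K' = 83 a5 7d 35 00 00.
XOR each byte with 0x5c: 83⊕5c=df, a5⊕5c=f9, 7d⊕5c=21, 35⊕5c=69, 00⊕5c=5c, 00⊕5c=5c.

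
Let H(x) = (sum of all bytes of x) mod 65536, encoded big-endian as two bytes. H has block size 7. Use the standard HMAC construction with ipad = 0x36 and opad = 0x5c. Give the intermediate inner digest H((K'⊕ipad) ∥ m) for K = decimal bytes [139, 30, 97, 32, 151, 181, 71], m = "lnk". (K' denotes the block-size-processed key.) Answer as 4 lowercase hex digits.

042c

Key decimal bytes [139, 30, 97, 32, 151, 181, 71] = 8b 1e 61 20 97 b5 47 is exactly B = 7 bytes: K' = 8b 1e 61 20 97 b5 47.
K' ⊕ ipad = bd 28 57 16 a1 83 71.
Inner input = bd 28 57 16 a1 83 71 ∥ 6c 6e 6b.
Inner hash: sum = 189+40+87+22+161+131+113+108+110+107 = 1068 → 04 2c.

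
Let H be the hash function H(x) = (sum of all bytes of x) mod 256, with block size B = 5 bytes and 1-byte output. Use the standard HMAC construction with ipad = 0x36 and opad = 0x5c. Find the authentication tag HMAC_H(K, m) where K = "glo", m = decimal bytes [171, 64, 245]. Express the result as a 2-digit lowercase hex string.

a6

Key "glo" = 67 6c 6f is 3 bytes ≤ B = 5; zero-pad to 5 bytes: K' = 67 6c 6f 00 00.
K' ⊕ ipad = 51 5a 59 36 36.  K' ⊕ opad = 3b 30 33 5c 5c.
Inner input = (K'⊕ipad) ∥ m = 51 5a 59 36 36 ∥ ab 40 f5.
Inner hash: sum = 81+90+89+54+54+171+64+245 = 848; mod 256 = 80 → 50.
Outer input = (K'⊕opad) ∥ inner = 3b 30 33 5c 5c ∥ 50.
Outer hash (tag): sum = 59+48+51+92+92+80 = 422; mod 256 = 166 → a6.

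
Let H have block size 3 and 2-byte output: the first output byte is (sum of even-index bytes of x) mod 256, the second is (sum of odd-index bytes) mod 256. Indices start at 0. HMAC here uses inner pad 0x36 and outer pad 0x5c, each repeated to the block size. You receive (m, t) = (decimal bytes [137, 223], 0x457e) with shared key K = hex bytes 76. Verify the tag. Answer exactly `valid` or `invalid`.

invalid

Key hex bytes 76 is 1 byte ≤ B = 3; zero-pad to 3 bytes: K' = 76 00 00.
K' ⊕ ipad = 40 36 36; K' ⊕ opad = 2a 5c 5c.
Inner hash: even-index sum = 341 mod 256 = 85; odd-index sum = 191 mod 256 = 191 → 55 bf.
Outer hash (recomputed tag): even-index sum = 325 mod 256 = 69; odd-index sum = 177 mod 256 = 177 → 45 b1.
Recomputed tag = 45b1; claimed = 457e → mismatch.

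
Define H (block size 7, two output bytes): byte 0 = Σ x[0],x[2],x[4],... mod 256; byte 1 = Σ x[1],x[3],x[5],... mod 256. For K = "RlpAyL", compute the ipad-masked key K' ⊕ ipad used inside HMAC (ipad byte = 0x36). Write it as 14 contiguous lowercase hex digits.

645a46774f7a36

Key "RlpAyL" = 52 6c 70 41 79 4c is 6 bytes ≤ B = 7; zero-pad to 7 bytes: K' = 52 6c 70 41 79 4c 00.
XOR each byte with 0x36: 52⊕36=64, 6c⊕36=5a, 70⊕36=46, 41⊕36=77, 79⊕36=4f, 4c⊕36=7a, 00⊕36=36.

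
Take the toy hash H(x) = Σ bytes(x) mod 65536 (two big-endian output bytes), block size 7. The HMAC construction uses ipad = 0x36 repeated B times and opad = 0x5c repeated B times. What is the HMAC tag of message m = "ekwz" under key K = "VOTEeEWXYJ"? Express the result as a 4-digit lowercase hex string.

Key "VOTEeEWXYJ" = 56 4f 54 45 65 45 57 58 59 4a is 10 bytes > B = 7, so hash it first: H(key) = 03 3a, then zero-pad to 7 bytes: K' = 03 3a 00 00 00 00 00.
K' ⊕ ipad = 35 0c 36 36 36 36 36.  K' ⊕ opad = 5f 66 5c 5c 5c 5c 5c.
Inner input = (K'⊕ipad) ∥ m = 35 0c 36 36 36 36 36 ∥ 65 6b 77 7a.
Inner hash: sum = 53+12+54+54+54+54+54+101+107+119+122 = 784 → 03 10.
Outer input = (K'⊕opad) ∥ inner = 5f 66 5c 5c 5c 5c 5c ∥ 03 10.
Outer hash (tag): sum = 95+102+92+92+92+92+92+3+16 = 676 → 02 a4.

02a4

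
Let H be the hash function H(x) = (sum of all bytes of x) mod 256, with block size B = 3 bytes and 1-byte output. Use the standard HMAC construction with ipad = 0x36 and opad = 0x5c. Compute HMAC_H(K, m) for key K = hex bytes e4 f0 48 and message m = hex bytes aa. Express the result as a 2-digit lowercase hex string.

38

Key hex bytes e4 f0 48 is exactly B = 3 bytes: K' = e4 f0 48.
K' ⊕ ipad = d2 c6 7e.  K' ⊕ opad = b8 ac 14.
Inner input = (K'⊕ipad) ∥ m = d2 c6 7e ∥ aa.
Inner hash: sum = 210+198+126+170 = 704; mod 256 = 192 → c0.
Outer input = (K'⊕opad) ∥ inner = b8 ac 14 ∥ c0.
Outer hash (tag): sum = 184+172+20+192 = 568; mod 256 = 56 → 38.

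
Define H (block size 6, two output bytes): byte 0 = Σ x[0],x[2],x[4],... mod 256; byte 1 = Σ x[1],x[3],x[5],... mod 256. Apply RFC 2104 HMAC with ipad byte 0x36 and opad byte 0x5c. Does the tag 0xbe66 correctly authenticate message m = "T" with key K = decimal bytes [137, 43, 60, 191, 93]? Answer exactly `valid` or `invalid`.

Key decimal bytes [137, 43, 60, 191, 93] = 89 2b 3c bf 5d is 5 bytes ≤ B = 6; zero-pad to 6 bytes: K' = 89 2b 3c bf 5d 00.
K' ⊕ ipad = bf 1d 0a 89 6b 36; K' ⊕ opad = d5 77 60 e3 01 5c.
Inner hash: even-index sum = 392 mod 256 = 136; odd-index sum = 220 mod 256 = 220 → 88 dc.
Outer hash (recomputed tag): even-index sum = 446 mod 256 = 190; odd-index sum = 658 mod 256 = 146 → be 92.
Recomputed tag = be92; claimed = be66 → mismatch.

invalid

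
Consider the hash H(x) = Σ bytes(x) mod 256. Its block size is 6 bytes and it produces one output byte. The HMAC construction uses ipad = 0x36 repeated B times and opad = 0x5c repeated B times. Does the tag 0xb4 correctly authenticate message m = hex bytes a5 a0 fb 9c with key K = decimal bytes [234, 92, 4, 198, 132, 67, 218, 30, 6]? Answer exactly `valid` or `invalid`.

invalid

Key decimal bytes [234, 92, 4, 198, 132, 67, 218, 30, 6] = ea 5c 04 c6 84 43 da 1e 06 is 9 bytes > B = 6, so hash it first: H(key) = d5, then zero-pad to 6 bytes: K' = d5 00 00 00 00 00.
K' ⊕ ipad = e3 36 36 36 36 36; K' ⊕ opad = 89 5c 5c 5c 5c 5c.
Inner hash: sum = 227+54+54+54+54+54+165+160+251+156 = 1229; mod 256 = 205 → cd.
Outer hash (recomputed tag): sum = 137+92+92+92+92+92+205 = 802; mod 256 = 34 → 22.
Recomputed tag = 22; claimed = b4 → mismatch.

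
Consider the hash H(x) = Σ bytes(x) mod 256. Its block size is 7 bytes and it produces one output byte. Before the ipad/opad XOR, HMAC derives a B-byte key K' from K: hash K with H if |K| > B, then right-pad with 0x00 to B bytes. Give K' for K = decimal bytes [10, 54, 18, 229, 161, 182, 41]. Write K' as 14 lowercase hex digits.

0a3612e5a1b629

Key decimal bytes [10, 54, 18, 229, 161, 182, 41] = 0a 36 12 e5 a1 b6 29 is exactly B = 7 bytes: K' = 0a 36 12 e5 a1 b6 29.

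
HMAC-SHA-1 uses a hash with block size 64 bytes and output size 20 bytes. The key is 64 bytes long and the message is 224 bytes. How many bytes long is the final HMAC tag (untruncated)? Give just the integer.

The tag is one SHA-1 digest: 20 bytes.

20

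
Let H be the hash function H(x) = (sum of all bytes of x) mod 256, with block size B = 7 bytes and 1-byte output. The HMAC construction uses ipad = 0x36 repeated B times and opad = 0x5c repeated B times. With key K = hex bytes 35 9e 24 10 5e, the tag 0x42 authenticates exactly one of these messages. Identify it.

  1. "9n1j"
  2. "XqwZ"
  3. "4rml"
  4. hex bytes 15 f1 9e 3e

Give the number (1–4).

4

Key hex bytes 35 9e 24 10 5e is 5 bytes ≤ B = 7; zero-pad to 7 bytes: K' = 35 9e 24 10 5e 00 00.
K' ⊕ ipad = 03 a8 12 26 68 36 36; K' ⊕ opad = 69 c2 78 4c 02 5c 5c.
m1: inner = H(03 a8 12 26 68 36 36 39 6e 31 6a) = f9; tag = H(69 c2 78 4c 02 5c 5c f9) = a2
m2: inner = H(03 a8 12 26 68 36 36 58 71 77 5a) = 51; tag = H(69 c2 78 4c 02 5c 5c 51) = fa
m3: inner = H(03 a8 12 26 68 36 36 34 72 6d 6c) = 36; tag = H(69 c2 78 4c 02 5c 5c 36) = df
m4: inner = H(03 a8 12 26 68 36 36 15 f1 9e 3e) = 99; tag = H(69 c2 78 4c 02 5c 5c 99) = 42 ← matches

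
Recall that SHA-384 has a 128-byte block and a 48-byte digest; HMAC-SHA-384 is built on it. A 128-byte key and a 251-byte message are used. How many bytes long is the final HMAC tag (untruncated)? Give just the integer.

The tag is one SHA-384 digest: 48 bytes.

48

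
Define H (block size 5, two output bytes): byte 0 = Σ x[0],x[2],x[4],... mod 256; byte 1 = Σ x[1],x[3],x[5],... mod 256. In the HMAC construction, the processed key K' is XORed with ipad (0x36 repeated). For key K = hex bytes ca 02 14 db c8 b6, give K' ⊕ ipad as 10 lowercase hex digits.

Key hex bytes ca 02 14 db c8 b6 is 6 bytes > B = 5, so hash it first: H(key) = a6 93, then zero-pad to 5 bytes: K' = a6 93 00 00 00.
XOR each byte with 0x36: a6⊕36=90, 93⊕36=a5, 00⊕36=36, 00⊕36=36, 00⊕36=36.

90a5363636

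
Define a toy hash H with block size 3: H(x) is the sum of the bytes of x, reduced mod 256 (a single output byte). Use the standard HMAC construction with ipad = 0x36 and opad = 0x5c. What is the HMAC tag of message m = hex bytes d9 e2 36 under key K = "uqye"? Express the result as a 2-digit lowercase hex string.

9f

Key "uqye" = 75 71 79 65 is 4 bytes > B = 3, so hash it first: H(key) = c4, then zero-pad to 3 bytes: K' = c4 00 00.
K' ⊕ ipad = f2 36 36.  K' ⊕ opad = 98 5c 5c.
Inner input = (K'⊕ipad) ∥ m = f2 36 36 ∥ d9 e2 36.
Inner hash: sum = 242+54+54+217+226+54 = 847; mod 256 = 79 → 4f.
Outer input = (K'⊕opad) ∥ inner = 98 5c 5c ∥ 4f.
Outer hash (tag): sum = 152+92+92+79 = 415; mod 256 = 159 → 9f.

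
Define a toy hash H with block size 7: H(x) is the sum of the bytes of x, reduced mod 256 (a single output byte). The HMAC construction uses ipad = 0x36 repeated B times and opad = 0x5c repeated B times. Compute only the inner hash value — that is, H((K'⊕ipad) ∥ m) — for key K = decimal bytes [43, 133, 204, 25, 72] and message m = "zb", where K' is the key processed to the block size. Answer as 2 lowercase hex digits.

Key decimal bytes [43, 133, 204, 25, 72] = 2b 85 cc 19 48 is 5 bytes ≤ B = 7; zero-pad to 7 bytes: K' = 2b 85 cc 19 48 00 00.
K' ⊕ ipad = 1d b3 fa 2f 7e 36 36.
Inner input = 1d b3 fa 2f 7e 36 36 ∥ 7a 62.
Inner hash: sum = 29+179+250+47+126+54+54+122+98 = 959; mod 256 = 191 → bf.

bf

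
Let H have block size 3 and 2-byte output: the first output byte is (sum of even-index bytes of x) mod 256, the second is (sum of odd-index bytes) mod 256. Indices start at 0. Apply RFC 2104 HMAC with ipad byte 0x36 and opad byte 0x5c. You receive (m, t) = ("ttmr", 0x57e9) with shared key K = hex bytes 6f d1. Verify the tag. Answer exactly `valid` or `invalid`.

invalid

Key hex bytes 6f d1 is 2 bytes ≤ B = 3; zero-pad to 3 bytes: K' = 6f d1 00.
K' ⊕ ipad = 59 e7 36; K' ⊕ opad = 33 8d 5c.
Inner hash: even-index sum = 373 mod 256 = 117; odd-index sum = 456 mod 256 = 200 → 75 c8.
Outer hash (recomputed tag): even-index sum = 343 mod 256 = 87; odd-index sum = 258 mod 256 = 2 → 57 02.
Recomputed tag = 5702; claimed = 57e9 → mismatch.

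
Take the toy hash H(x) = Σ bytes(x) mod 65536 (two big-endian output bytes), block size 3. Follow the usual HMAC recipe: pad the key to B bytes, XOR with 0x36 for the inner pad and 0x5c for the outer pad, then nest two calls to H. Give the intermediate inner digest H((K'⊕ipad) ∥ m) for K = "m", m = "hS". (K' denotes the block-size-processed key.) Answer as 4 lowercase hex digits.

Key "m" = 6d is 1 byte ≤ B = 3; zero-pad to 3 bytes: K' = 6d 00 00.
K' ⊕ ipad = 5b 36 36.
Inner input = 5b 36 36 ∥ 68 53.
Inner hash: sum = 91+54+54+104+83 = 386 → 01 82.

0182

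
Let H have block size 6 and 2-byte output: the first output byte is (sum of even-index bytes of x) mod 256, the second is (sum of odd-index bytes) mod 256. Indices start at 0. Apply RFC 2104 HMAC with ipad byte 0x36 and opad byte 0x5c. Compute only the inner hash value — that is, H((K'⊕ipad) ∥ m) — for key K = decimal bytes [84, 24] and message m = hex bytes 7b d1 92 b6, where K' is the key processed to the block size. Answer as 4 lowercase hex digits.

Key decimal bytes [84, 24] = 54 18 is 2 bytes ≤ B = 6; zero-pad to 6 bytes: K' = 54 18 00 00 00 00.
K' ⊕ ipad = 62 2e 36 36 36 36.
Inner input = 62 2e 36 36 36 36 ∥ 7b d1 92 b6.
Inner hash: even-index sum = 475 mod 256 = 219; odd-index sum = 545 mod 256 = 33 → db 21.

db21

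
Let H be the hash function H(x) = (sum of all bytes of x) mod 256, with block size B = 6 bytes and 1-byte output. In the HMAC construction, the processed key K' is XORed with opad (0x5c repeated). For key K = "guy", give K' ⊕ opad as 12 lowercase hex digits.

Key "guy" = 67 75 79 is 3 bytes ≤ B = 6; zero-pad to 6 bytes: K' = 67 75 79 00 00 00.
XOR each byte with 0x5c: 67⊕5c=3b, 75⊕5c=29, 79⊕5c=25, 00⊕5c=5c, 00⊕5c=5c, 00⊕5c=5c.

3b29255c5c5c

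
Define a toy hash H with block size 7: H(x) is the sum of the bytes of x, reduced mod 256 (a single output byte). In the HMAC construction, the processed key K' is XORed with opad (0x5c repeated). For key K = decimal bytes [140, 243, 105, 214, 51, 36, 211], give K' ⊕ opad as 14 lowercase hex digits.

d0af358a6f788f

Key decimal bytes [140, 243, 105, 214, 51, 36, 211] = 8c f3 69 d6 33 24 d3 is exactly B = 7 bytes: K' = 8c f3 69 d6 33 24 d3.
XOR each byte with 0x5c: 8c⊕5c=d0, f3⊕5c=af, 69⊕5c=35, d6⊕5c=8a, 33⊕5c=6f, 24⊕5c=78, d3⊕5c=8f.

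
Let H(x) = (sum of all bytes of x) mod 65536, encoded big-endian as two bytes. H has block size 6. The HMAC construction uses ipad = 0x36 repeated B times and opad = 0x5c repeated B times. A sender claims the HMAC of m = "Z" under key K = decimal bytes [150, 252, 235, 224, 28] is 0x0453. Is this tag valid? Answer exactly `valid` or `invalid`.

valid

Key decimal bytes [150, 252, 235, 224, 28] = 96 fc eb e0 1c is 5 bytes ≤ B = 6; zero-pad to 6 bytes: K' = 96 fc eb e0 1c 00.
K' ⊕ ipad = a0 ca dd d6 2a 36; K' ⊕ opad = ca a0 b7 bc 40 5c.
Inner hash: sum = 160+202+221+214+42+54+90 = 983 → 03 d7.
Outer hash (recomputed tag): sum = 202+160+183+188+64+92+3+215 = 1107 → 04 53.
Recomputed tag = 0453; claimed = 0453 → match.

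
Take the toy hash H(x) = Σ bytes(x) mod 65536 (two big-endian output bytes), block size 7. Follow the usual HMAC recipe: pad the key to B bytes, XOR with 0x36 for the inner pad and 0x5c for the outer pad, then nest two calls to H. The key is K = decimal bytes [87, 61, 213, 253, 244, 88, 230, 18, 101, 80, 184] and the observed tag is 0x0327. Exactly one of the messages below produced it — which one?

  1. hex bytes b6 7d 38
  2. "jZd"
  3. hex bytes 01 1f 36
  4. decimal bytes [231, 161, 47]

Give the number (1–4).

Key decimal bytes [87, 61, 213, 253, 244, 88, 230, 18, 101, 80, 184] = 57 3d d5 fd f4 58 e6 12 65 50 b8 is 11 bytes > B = 7, so hash it first: H(key) = 06 17, then zero-pad to 7 bytes: K' = 06 17 00 00 00 00 00.
K' ⊕ ipad = 30 21 36 36 36 36 36; K' ⊕ opad = 5a 4b 5c 5c 5c 5c 5c.
m1: inner = H(30 21 36 36 36 36 36 b6 7d 38) = 02 ca; tag = H(5a 4b 5c 5c 5c 5c 5c 02 ca) = 033d
m2: inner = H(30 21 36 36 36 36 36 6a 5a 64) = 02 87; tag = H(5a 4b 5c 5c 5c 5c 5c 02 87) = 02fa
m3: inner = H(30 21 36 36 36 36 36 01 1f 36) = 01 b5; tag = H(5a 4b 5c 5c 5c 5c 5c 01 b5) = 0327 ← matches
m4: inner = H(30 21 36 36 36 36 36 e7 a1 2f) = 03 16; tag = H(5a 4b 5c 5c 5c 5c 5c 03 16) = 028a

3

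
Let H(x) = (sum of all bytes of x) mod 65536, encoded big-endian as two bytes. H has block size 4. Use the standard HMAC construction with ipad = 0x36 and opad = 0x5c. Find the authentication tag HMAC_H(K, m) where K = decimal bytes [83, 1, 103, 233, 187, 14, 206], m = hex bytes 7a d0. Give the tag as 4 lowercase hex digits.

Key decimal bytes [83, 1, 103, 233, 187, 14, 206] = 53 01 67 e9 bb 0e ce is 7 bytes > B = 4, so hash it first: H(key) = 03 3b, then zero-pad to 4 bytes: K' = 03 3b 00 00.
K' ⊕ ipad = 35 0d 36 36.  K' ⊕ opad = 5f 67 5c 5c.
Inner input = (K'⊕ipad) ∥ m = 35 0d 36 36 ∥ 7a d0.
Inner hash: sum = 53+13+54+54+122+208 = 504 → 01 f8.
Outer input = (K'⊕opad) ∥ inner = 5f 67 5c 5c ∥ 01 f8.
Outer hash (tag): sum = 95+103+92+92+1+248 = 631 → 02 77.

0277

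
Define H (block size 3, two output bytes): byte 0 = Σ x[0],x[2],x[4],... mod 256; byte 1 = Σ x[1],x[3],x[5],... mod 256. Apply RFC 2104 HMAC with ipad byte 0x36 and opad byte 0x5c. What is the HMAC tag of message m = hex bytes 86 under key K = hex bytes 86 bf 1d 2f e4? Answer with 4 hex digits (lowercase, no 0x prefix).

9599

Key hex bytes 86 bf 1d 2f e4 is 5 bytes > B = 3, so hash it first: H(key) = 87 ee, then zero-pad to 3 bytes: K' = 87 ee 00.
K' ⊕ ipad = b1 d8 36.  K' ⊕ opad = db b2 5c.
Inner input = (K'⊕ipad) ∥ m = b1 d8 36 ∥ 86.
Inner hash: even-index sum = 231 mod 256 = 231; odd-index sum = 350 mod 256 = 94 → e7 5e.
Outer input = (K'⊕opad) ∥ inner = db b2 5c ∥ e7 5e.
Outer hash (tag): even-index sum = 405 mod 256 = 149; odd-index sum = 409 mod 256 = 153 → 95 99.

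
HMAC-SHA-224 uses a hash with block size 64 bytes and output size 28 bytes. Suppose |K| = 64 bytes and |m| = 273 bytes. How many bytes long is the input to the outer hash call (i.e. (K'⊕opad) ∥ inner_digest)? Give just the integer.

92

Key is 64 ≤ 64 bytes, zero-padded: |K'| = 64.
Outer input = (K'⊕opad) ∥ H(inner) → 64 + 28 = 92 bytes.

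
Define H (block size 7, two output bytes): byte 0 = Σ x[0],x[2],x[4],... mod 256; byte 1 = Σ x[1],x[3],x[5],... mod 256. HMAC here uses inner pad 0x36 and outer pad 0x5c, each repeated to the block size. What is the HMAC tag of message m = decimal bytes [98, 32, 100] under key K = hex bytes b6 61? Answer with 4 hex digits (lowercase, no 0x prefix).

8737

Key hex bytes b6 61 is 2 bytes ≤ B = 7; zero-pad to 7 bytes: K' = b6 61 00 00 00 00 00.
K' ⊕ ipad = 80 57 36 36 36 36 36.  K' ⊕ opad = ea 3d 5c 5c 5c 5c 5c.
Inner input = (K'⊕ipad) ∥ m = 80 57 36 36 36 36 36 ∥ 62 20 64.
Inner hash: even-index sum = 322 mod 256 = 66; odd-index sum = 393 mod 256 = 137 → 42 89.
Outer input = (K'⊕opad) ∥ inner = ea 3d 5c 5c 5c 5c 5c ∥ 42 89.
Outer hash (tag): even-index sum = 647 mod 256 = 135; odd-index sum = 311 mod 256 = 55 → 87 37.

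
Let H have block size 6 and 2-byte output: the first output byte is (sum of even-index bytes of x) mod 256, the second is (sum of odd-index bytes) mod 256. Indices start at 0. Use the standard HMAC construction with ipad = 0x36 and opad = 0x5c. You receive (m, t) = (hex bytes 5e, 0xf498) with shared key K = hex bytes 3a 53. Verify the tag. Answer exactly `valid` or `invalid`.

Key hex bytes 3a 53 is 2 bytes ≤ B = 6; zero-pad to 6 bytes: K' = 3a 53 00 00 00 00.
K' ⊕ ipad = 0c 65 36 36 36 36; K' ⊕ opad = 66 0f 5c 5c 5c 5c.
Inner hash: even-index sum = 214 mod 256 = 214; odd-index sum = 209 mod 256 = 209 → d6 d1.
Outer hash (recomputed tag): even-index sum = 500 mod 256 = 244; odd-index sum = 408 mod 256 = 152 → f4 98.
Recomputed tag = f498; claimed = f498 → match.

valid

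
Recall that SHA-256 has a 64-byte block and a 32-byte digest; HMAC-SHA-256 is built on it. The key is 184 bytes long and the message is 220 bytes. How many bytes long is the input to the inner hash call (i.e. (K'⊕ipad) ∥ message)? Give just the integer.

284

Key is 184 > 64 bytes, so it is hashed to 32 bytes then zero-padded to 64: |K'| = 64.
Inner input = (K'⊕ipad) ∥ m → 64 + 220 = 284 bytes.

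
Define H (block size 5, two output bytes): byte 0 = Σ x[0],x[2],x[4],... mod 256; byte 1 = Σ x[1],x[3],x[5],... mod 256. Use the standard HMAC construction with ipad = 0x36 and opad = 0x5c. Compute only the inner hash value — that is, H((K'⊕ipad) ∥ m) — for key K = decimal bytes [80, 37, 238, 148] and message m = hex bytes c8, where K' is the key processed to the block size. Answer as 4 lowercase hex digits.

Key decimal bytes [80, 37, 238, 148] = 50 25 ee 94 is 4 bytes ≤ B = 5; zero-pad to 5 bytes: K' = 50 25 ee 94 00.
K' ⊕ ipad = 66 13 d8 a2 36.
Inner input = 66 13 d8 a2 36 ∥ c8.
Inner hash: even-index sum = 372 mod 256 = 116; odd-index sum = 381 mod 256 = 125 → 74 7d.

747d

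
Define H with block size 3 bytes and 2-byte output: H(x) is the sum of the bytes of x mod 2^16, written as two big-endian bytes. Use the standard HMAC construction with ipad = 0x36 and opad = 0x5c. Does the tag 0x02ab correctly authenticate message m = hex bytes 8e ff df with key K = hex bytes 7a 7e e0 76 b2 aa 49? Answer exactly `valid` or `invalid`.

Key hex bytes 7a 7e e0 76 b2 aa 49 is 7 bytes > B = 3, so hash it first: H(key) = 03 f3, then zero-pad to 3 bytes: K' = 03 f3 00.
K' ⊕ ipad = 35 c5 36; K' ⊕ opad = 5f af 5c.
Inner hash: sum = 53+197+54+142+255+223 = 924 → 03 9c.
Outer hash (recomputed tag): sum = 95+175+92+3+156 = 521 → 02 09.
Recomputed tag = 0209; claimed = 02ab → mismatch.

invalid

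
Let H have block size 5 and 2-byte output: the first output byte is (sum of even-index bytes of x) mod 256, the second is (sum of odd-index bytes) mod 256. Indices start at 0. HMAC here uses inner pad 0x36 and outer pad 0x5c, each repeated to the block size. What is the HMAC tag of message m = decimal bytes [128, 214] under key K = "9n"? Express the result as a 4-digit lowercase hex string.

2bdf

Key "9n" = 39 6e is 2 bytes ≤ B = 5; zero-pad to 5 bytes: K' = 39 6e 00 00 00.
K' ⊕ ipad = 0f 58 36 36 36.  K' ⊕ opad = 65 32 5c 5c 5c.
Inner input = (K'⊕ipad) ∥ m = 0f 58 36 36 36 ∥ 80 d6.
Inner hash: even-index sum = 337 mod 256 = 81; odd-index sum = 270 mod 256 = 14 → 51 0e.
Outer input = (K'⊕opad) ∥ inner = 65 32 5c 5c 5c ∥ 51 0e.
Outer hash (tag): even-index sum = 299 mod 256 = 43; odd-index sum = 223 mod 256 = 223 → 2b df.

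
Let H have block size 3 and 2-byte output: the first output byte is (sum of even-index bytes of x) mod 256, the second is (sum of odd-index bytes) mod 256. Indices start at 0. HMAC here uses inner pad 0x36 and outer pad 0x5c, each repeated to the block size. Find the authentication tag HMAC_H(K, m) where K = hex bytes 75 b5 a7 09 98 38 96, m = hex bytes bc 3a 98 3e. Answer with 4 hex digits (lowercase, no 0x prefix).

86d4

Key hex bytes 75 b5 a7 09 98 38 96 is 7 bytes > B = 3, so hash it first: H(key) = 4a f6, then zero-pad to 3 bytes: K' = 4a f6 00.
K' ⊕ ipad = 7c c0 36.  K' ⊕ opad = 16 aa 5c.
Inner input = (K'⊕ipad) ∥ m = 7c c0 36 ∥ bc 3a 98 3e.
Inner hash: even-index sum = 298 mod 256 = 42; odd-index sum = 532 mod 256 = 20 → 2a 14.
Outer input = (K'⊕opad) ∥ inner = 16 aa 5c ∥ 2a 14.
Outer hash (tag): even-index sum = 134 mod 256 = 134; odd-index sum = 212 mod 256 = 212 → 86 d4.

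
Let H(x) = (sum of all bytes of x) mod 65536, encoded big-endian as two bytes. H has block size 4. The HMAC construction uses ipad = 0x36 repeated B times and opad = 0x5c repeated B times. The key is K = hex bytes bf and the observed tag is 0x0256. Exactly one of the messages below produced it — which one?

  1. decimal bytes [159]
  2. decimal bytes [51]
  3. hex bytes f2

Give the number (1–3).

2

Key hex bytes bf is 1 byte ≤ B = 4; zero-pad to 4 bytes: K' = bf 00 00 00.
K' ⊕ ipad = 89 36 36 36; K' ⊕ opad = e3 5c 5c 5c.
m1: inner = H(89 36 36 36 9f) = 01 ca; tag = H(e3 5c 5c 5c 01 ca) = 02c2
m2: inner = H(89 36 36 36 33) = 01 5e; tag = H(e3 5c 5c 5c 01 5e) = 0256 ← matches
m3: inner = H(89 36 36 36 f2) = 02 1d; tag = H(e3 5c 5c 5c 02 1d) = 0216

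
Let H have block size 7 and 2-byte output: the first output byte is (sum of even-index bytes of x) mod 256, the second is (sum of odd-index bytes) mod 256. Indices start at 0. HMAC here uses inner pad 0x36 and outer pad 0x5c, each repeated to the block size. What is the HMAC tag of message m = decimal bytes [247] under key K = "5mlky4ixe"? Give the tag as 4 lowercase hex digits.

dd10

Key "5mlky4ixe" = 35 6d 6c 6b 79 34 69 78 65 is 9 bytes > B = 7, so hash it first: H(key) = e8 84, then zero-pad to 7 bytes: K' = e8 84 00 00 00 00 00.
K' ⊕ ipad = de b2 36 36 36 36 36.  K' ⊕ opad = b4 d8 5c 5c 5c 5c 5c.
Inner input = (K'⊕ipad) ∥ m = de b2 36 36 36 36 36 ∥ f7.
Inner hash: even-index sum = 384 mod 256 = 128; odd-index sum = 533 mod 256 = 21 → 80 15.
Outer input = (K'⊕opad) ∥ inner = b4 d8 5c 5c 5c 5c 5c ∥ 80 15.
Outer hash (tag): even-index sum = 477 mod 256 = 221; odd-index sum = 528 mod 256 = 16 → dd 10.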